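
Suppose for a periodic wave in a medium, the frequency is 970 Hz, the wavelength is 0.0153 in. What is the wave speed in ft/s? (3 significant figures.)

v is given directly by: v = fλ.
f = 970 Hz; λ = 0.0153 in = 3.886×10^-4 m.
v = 0.3770 m/s
0.3770 m/s × (1 ft/s / 0.3048 m/s) = 1.237 ft/s

1.24 ft/s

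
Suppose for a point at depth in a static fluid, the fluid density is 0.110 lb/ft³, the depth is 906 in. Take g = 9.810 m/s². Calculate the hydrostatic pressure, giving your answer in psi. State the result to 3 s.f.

Directly: P = ρgh.
ρ = 0.110 lb/ft³ = 1.762 kg/m³; h = 906 in = 23.01 m; g = 9.810 m/s².
P = 397.8 Pa
397.8 Pa × (1 psi / 6895 Pa) = 0.05769 psi

0.0577 psi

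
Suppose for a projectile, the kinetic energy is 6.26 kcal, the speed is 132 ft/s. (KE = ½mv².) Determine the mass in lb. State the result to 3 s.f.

Rearranging KE = ½mv² for m: m = 2·KE/v².
KE = 6.26 kcal = 26192 J; v = 132 ft/s = 40.23 m/s.
m = 32.36 kg
32.36 kg × (1 lb / 0.4536 kg) = 71.34 lb

71.3 lb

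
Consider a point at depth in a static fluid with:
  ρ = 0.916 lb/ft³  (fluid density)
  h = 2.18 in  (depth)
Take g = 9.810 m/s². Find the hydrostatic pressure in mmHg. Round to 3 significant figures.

Directly: P = ρgh.
ρ = 0.916 lb/ft³ = 14.67 kg/m³; h = 2.18 in = 0.05537 m; g = 9.810 m/s².
P = 7.970 Pa
7.970 Pa × (1 mmHg / 133.3 Pa) = 0.05978 mmHg

0.0598 mmHg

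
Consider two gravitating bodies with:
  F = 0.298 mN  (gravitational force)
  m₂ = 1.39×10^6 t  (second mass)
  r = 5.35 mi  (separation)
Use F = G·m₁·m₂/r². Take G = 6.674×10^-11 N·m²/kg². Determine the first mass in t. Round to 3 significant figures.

238 t

Solving F = G·m₁·m₂/r² for m₁: m₁ = F·r²/(G·m₂).
F = 0.298 mN = 2.980×10^-4 N; m₂ = 1.39×10^6 t = 1.390×10^9 kg; r = 5.35 mi = 8610 m; G = 6.674×10^-11 N·m²/kg².
m₁ = 2.381×10^5 kg
2.381×10^5 kg × (1 t / 1000 kg) = 238.1 t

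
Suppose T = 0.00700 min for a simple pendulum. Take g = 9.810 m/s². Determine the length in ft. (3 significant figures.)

0.144 ft

Solving T = 2π√(L/g) for L: L = g·(T/2π)².
T = 0.00700 min = 0.4200 s; g = 9.810 m/s².
L = 0.04383 m
0.04383 m × (1 ft / 0.3048 m) = 0.1438 ft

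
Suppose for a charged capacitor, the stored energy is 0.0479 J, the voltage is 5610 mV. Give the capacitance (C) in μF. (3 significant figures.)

3040 μF

Rearranging E = ½C·V² for C: C = 2E/V².
E = 0.0479 J; V = 5610 mV = 5.610 V.
C = 0.003044 F
0.003044 F × (1 μF / 1.000×10^-6 F) = 3044 μF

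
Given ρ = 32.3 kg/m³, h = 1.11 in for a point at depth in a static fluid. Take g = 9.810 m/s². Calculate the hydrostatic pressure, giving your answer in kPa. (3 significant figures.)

P is given directly by: P = ρgh.
ρ = 32.3 kg/m³; h = 1.11 in = 0.02819 m; g = 9.810 m/s².
P = 8.934 Pa
8.934 Pa × (1 kPa / 1000 Pa) = 0.008934 kPa

0.00893 kPa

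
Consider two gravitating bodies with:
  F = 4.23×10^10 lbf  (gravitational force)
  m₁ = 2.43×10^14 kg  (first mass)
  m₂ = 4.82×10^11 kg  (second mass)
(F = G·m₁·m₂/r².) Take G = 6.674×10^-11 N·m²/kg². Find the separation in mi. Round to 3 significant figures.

0.127 mi

From Newton's law of gravitation: r = √(G·m₁m₂/F).
F = 4.23×10^10 lbf = 1.882×10^11 N; m₁ = 2.43×10^14 kg; m₂ = 4.82×10^11 kg; G = 6.674×10^-11 N·m²/kg².
r = 203.8 m
203.8 m × (1 mi / 1609 m) = 0.1267 mi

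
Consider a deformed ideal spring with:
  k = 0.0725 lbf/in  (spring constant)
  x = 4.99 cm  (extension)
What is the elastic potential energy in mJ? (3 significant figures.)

U is given directly by: U = ½kx².
k = 0.0725 lbf/in = 12.70 N/m; x = 4.99 cm = 0.04990 m.
U = 0.01581 J
0.01581 J × (1 mJ / 0.001000 J) = 15.81 mJ

15.8 mJ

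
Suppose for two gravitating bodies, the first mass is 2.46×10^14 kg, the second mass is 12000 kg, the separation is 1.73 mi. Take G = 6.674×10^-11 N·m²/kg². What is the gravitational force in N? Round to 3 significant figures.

25.4 N

F is given directly by: F = Gm₁m₂/r².
m₁ = 2.46×10^14 kg; m₂ = 12000 kg; r = 1.73 mi = 2784 m; G = 6.674×10^-11 N·m²/kg².
F = 25.42 N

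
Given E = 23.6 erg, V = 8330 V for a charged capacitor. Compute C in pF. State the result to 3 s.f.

Solving E = ½C·V² for C: C = 2E/V².
E = 23.6 erg = 2.360×10^-6 J; V = 8330 V.
C = 6.802×10^-14 F
6.802×10^-14 F × (1 pF / 1.000×10^-12 F) = 0.06802 pF

0.0680 pF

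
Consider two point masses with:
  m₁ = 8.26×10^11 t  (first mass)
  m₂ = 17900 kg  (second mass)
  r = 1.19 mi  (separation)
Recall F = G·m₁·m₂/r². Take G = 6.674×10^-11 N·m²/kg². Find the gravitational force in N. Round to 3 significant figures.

F is given directly by: F = Gm₁m₂/r².
m₁ = 8.26×10^11 t = 8.260×10^14 kg; m₂ = 17900 kg; r = 1.19 mi = 1915 m; G = 6.674×10^-11 N·m²/kg².
F = 269.0 N  (the unit combination reduces to kg·m/s² = N)

269 N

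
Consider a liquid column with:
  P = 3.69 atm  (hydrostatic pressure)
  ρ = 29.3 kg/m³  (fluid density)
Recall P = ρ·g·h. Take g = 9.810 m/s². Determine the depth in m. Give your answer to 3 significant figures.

1300 m

Rearranging: h = P/(ρ·g).
P = 3.69 atm = 3.739×10^5 Pa; ρ = 29.3 kg/m³; g = 9.810 m/s².
h = 1301 m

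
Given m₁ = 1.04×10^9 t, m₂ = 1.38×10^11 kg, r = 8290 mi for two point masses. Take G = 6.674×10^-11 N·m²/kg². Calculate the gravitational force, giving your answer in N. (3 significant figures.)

0.0538 N

Directly: F = Gm₁m₂/r².
m₁ = 1.04×10^9 t = 1.040×10^12 kg; m₂ = 1.38×10^11 kg; r = 8290 mi = 1.334×10^7 m; G = 6.674×10^-11 N·m²/kg².
F = 0.05381 N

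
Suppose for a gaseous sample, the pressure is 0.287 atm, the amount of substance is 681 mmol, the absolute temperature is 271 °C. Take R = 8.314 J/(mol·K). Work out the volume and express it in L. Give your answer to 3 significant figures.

106 L

From the ideal-gas law: V = nRT/P.
P = 0.287 atm = 29080 Pa; n = 681 mmol = 0.6810 mol; T = 271 °C = 544.1 K; R = 8.314 J/(mol·K).
V = 0.1059 m³
0.1059 m³ × (1 L / 0.001000 m³) = 105.9 L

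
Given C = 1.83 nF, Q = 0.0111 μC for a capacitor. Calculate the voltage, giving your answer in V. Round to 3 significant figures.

6.07 V

Solving C = Q/V for V: V = Q/C.
C = 1.83 nF = 1.830×10^-9 F; Q = 0.0111 μC = 1.110×10^-8 C.
V = 6.066 V  (the unit combination reduces to kg·m²/(A·s³) = V)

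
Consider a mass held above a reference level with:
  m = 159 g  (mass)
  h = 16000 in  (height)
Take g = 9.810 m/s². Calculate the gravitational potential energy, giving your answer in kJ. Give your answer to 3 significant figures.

0.634 kJ

Directly: PE = mgh.
m = 159 g = 0.1590 kg; h = 16000 in = 406.4 m; g = 9.810 m/s².
PE = 633.9 J  (the unit combination reduces to kg·m²/s² = J)
633.9 J × (1 kJ / 1000 J) = 0.6339 kJ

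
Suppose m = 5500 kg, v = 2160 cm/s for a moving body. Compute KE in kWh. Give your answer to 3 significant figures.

0.356 kWh

Directly: KE = ½mv².
m = 5500 kg; v = 2160 cm/s = 21.60 m/s.
KE = 1.283×10^6 J  (the unit combination reduces to kg·m²/s² = J)
1.283×10^6 J × (1 kWh / 3.600×10^6 J) = 0.3564 kWh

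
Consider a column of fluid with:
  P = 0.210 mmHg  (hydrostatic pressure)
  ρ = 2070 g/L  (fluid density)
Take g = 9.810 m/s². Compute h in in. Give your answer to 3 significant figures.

Rearranging P = ρ·g·h for h: h = P/(ρ·g).
P = 0.210 mmHg = 28.00 Pa; ρ = 2070 g/L = 2070 kg/m³; g = 9.810 m/s².
h = 0.001379 m
0.001379 m × (1 in / 0.02540 m) = 0.05428 in

0.0543 in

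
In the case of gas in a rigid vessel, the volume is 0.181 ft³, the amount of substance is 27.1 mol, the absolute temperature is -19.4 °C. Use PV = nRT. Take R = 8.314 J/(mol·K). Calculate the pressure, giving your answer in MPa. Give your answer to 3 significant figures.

From the ideal-gas law: P = nRT/V.
V = 0.181 ft³ = 0.005125 m³; n = 27.1 mol; T = -19.4 °C = 253.7 K; R = 8.314 J/(mol·K).
P = 1.115×10^7 Pa
1.115×10^7 Pa × (1 MPa / 1.000×10^6 Pa) = 11.15 MPa

11.2 MPa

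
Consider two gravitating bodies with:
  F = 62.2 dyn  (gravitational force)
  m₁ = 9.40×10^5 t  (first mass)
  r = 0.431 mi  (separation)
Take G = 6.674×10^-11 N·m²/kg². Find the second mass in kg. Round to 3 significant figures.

4770 kg

Rearranging F = G·m₁·m₂/r² for m₂: m₂ = F·r²/(G·m₁).
F = 62.2 dyn = 6.220×10^-4 N; m₁ = 9.40×10^5 t = 9.400×10^8 kg; r = 0.431 mi = 693.6 m; G = 6.674×10^-11 N·m²/kg².
m₂ = 4770 kg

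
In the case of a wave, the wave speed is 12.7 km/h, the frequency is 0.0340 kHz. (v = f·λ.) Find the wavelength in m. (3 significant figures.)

Rearranging: λ = v/f.
v = 12.7 km/h = 3.528 m/s; f = 0.0340 kHz = 34.00 Hz.
λ = 0.1038 m

0.104 m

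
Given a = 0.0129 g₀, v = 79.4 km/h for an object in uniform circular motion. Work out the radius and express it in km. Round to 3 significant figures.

Rearranging: r = v²/a.
a = 0.0129 g₀ = 0.1265 m/s²; v = 79.4 km/h = 22.06 m/s.
r = 3845 m
3845 m × (1 km / 1000 m) = 3.845 km

3.85 km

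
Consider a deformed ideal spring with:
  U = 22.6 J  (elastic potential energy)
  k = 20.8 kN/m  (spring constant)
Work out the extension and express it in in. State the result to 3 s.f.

1.84 in

Rearranging U = ½k·x² for x: x = √(2U/k).
U = 22.6 J; k = 20.8 kN/m = 20800 N/m.
x = 0.04662 m
0.04662 m × (1 in / 0.02540 m) = 1.835 in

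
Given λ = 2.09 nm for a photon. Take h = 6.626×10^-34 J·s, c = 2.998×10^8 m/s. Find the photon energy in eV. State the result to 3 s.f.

E is given directly by: E = hc/λ.
λ = 2.09 nm = 2.090×10^-9 m; h = 6.626×10^-34 J·s; c = 2.998×10^8 m/s.
E = 9.505×10^-17 J
9.505×10^-17 J × (1 eV / 1.602×10^-19 J) = 593.2 eV

593 eV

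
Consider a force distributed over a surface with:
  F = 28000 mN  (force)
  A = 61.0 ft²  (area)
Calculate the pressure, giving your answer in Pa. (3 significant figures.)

P is given directly by: P = F/A.
F = 28000 mN = 28.00 N; A = 61.0 ft² = 5.667 m².
P = 4.941 Pa

4.94 Pa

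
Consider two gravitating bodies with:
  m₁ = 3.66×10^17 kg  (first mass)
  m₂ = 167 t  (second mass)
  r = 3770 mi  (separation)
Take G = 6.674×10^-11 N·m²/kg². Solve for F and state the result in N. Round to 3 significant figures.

F is given directly by: F = Gm₁m₂/r².
m₁ = 3.66×10^17 kg; m₂ = 167 t = 1.670×10^5 kg; r = 3770 mi = 6.067×10^6 m; G = 6.674×10^-11 N·m²/kg².
F = 0.1108 N

0.111 N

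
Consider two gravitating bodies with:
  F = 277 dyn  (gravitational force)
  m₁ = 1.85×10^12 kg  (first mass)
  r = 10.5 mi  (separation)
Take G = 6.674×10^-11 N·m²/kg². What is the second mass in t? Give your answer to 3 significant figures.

Rearranging F = G·m₁·m₂/r² for m₂: m₂ = F·r²/(G·m₁).
F = 277 dyn = 0.002770 N; m₁ = 1.85×10^12 kg; r = 10.5 mi = 16898 m; G = 6.674×10^-11 N·m²/kg².
m₂ = 6406 kg
6406 kg × (1 t / 1000 kg) = 6.406 t

6.41 t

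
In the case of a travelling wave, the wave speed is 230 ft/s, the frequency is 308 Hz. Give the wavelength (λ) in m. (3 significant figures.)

0.228 m

Solving v = f·λ for λ: λ = v/f.
v = 230 ft/s = 70.10 m/s; f = 308 Hz.
λ = 0.2276 m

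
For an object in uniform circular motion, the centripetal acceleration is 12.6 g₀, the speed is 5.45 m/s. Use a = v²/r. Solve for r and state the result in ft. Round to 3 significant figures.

0.789 ft

Solving a = v²/r for r: r = v²/a.
a = 12.6 g₀ = 123.6 m/s²; v = 5.45 m/s.
r = 0.2404 m
0.2404 m × (1 ft / 0.3048 m) = 0.7887 ft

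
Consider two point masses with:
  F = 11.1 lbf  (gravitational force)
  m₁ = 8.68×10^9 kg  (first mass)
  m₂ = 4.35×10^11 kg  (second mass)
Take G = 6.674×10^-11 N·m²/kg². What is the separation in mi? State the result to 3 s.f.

Rearranging F = G·m₁·m₂/r² for r: r = √(G·m₁m₂/F).
F = 11.1 lbf = 49.38 N; m₁ = 8.68×10^9 kg; m₂ = 4.35×10^11 kg; G = 6.674×10^-11 N·m²/kg².
r = 71440 m
71440 m × (1 mi / 1609 m) = 44.39 mi

44.4 mi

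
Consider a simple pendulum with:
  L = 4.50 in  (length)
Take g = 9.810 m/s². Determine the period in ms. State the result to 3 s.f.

678 ms

Directly: T = 2π√(L/g).
L = 4.50 in = 0.1143 m; g = 9.810 m/s².
T = 0.6782 s
0.6782 s × (1 ms / 0.001000 s) = 678.2 ms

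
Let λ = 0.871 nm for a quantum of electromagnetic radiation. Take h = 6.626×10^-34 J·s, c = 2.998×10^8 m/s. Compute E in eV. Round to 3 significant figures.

Directly: E = hc/λ.
λ = 0.871 nm = 8.710×10^-10 m; h = 6.626×10^-34 J·s; c = 2.998×10^8 m/s.
E = 2.281×10^-16 J
2.281×10^-16 J × (1 eV / 1.602×10^-19 J) = 1423 eV

1420 eV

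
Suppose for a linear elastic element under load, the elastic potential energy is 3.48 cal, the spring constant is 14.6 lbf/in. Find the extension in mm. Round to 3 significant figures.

Rearranging U = ½k·x² for x: x = √(2U/k).
U = 3.48 cal = 14.56 J; k = 14.6 lbf/in = 2557 N/m.
x = 0.1067 m
0.1067 m × (1 mm / 0.001000 m) = 106.7 mm

107 mm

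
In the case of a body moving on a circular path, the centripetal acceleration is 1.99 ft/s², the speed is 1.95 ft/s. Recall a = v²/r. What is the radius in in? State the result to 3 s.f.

22.9 in

Rearranging a = v²/r for r: r = v²/a.
a = 1.99 ft/s² = 0.6066 m/s²; v = 1.95 ft/s = 0.5944 m/s.
r = 0.5824 m
0.5824 m × (1 in / 0.02540 m) = 22.93 in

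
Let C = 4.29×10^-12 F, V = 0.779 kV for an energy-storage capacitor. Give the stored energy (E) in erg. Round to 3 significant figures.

13.0 erg

Directly: E = ½CV².
C = 4.29×10^-12 F; V = 0.779 kV = 779.0 V.
E = 1.302×10^-6 J
1.302×10^-6 J × (1 erg / 1.000×10^-7 J) = 13.02 erg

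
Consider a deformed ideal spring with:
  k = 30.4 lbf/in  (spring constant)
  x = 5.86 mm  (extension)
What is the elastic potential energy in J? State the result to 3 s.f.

U is given directly by: U = ½kx².
k = 30.4 lbf/in = 5324 N/m; x = 5.86 mm = 0.005860 m.
U = 0.09141 J  (the unit combination reduces to kg·m²/s² = J)

0.0914 J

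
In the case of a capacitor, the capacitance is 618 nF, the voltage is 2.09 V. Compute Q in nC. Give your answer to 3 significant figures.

1290 nC

Rearranging: Q = CV.
C = 618 nF = 6.180×10^-7 F; V = 2.09 V.
Q = 1.292×10^-6 C
1.292×10^-6 C × (1 nC / 1.000×10^-9 C) = 1292 nC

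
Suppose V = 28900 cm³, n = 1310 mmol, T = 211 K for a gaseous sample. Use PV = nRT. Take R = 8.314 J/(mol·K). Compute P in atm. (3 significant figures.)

0.785 atm

From the ideal-gas law: P = nRT/V.
V = 28900 cm³ = 0.02890 m³; n = 1310 mmol = 1.310 mol; T = 211 K; R = 8.314 J/(mol·K).
P = 79518 Pa
79518 Pa × (1 atm / 1.013×10^5 Pa) = 0.7848 atm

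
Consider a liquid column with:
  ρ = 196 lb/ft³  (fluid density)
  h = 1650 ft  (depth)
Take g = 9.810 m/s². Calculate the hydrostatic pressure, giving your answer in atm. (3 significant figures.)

153 atm

Directly: P = ρgh.
ρ = 196 lb/ft³ = 3140 kg/m³; h = 1650 ft = 502.9 m; g = 9.810 m/s².
P = 1.549×10^7 Pa
1.549×10^7 Pa × (1 atm / 1.013×10^5 Pa) = 152.9 atm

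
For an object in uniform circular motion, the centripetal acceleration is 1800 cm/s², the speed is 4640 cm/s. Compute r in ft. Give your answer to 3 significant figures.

392 ft

Rearranging: r = v²/a.
a = 1800 cm/s² = 18.00 m/s²; v = 4640 cm/s = 46.40 m/s.
r = 119.6 m
119.6 m × (1 ft / 0.3048 m) = 392.4 ft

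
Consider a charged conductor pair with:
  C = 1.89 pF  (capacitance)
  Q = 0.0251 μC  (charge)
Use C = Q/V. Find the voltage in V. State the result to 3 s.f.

13300 V

Solving C = Q/V for V: V = Q/C.
C = 1.89 pF = 1.890×10^-12 F; Q = 0.0251 μC = 2.510×10^-8 C.
V = 13280 V  (the unit combination reduces to kg·m²/(A·s³) = V)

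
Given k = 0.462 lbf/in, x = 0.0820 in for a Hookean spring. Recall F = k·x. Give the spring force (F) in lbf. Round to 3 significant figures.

0.0379 lbf

From Hooke's law: F = kx.
k = 0.462 lbf/in = 80.91 N/m; x = 0.0820 in = 0.002083 m.
F = 0.1685 N  (the unit combination reduces to kg·m/s² = N)
0.1685 N × (1 lbf / 4.448 N) = 0.03788 lbf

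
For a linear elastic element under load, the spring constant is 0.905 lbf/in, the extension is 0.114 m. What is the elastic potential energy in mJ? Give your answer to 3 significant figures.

U is given directly by: U = ½kx².
k = 0.905 lbf/in = 158.5 N/m; x = 0.114 m.
U = 1.030 J  (the unit combination reduces to kg·m²/s² = J)
1.030 J × (1 mJ / 0.001000 J) = 1030 mJ

1030 mJ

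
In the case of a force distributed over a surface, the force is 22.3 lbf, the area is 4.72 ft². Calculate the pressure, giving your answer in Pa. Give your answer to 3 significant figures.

P is given directly by: P = F/A.
F = 22.3 lbf = 99.20 N; A = 4.72 ft² = 0.4385 m².
P = 226.2 Pa  (the unit combination reduces to kg/(m·s²) = Pa)

226 Pa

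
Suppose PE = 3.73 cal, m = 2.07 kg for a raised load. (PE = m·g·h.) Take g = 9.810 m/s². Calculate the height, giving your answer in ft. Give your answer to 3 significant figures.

Solving PE = m·g·h for h: h = PE/(m·g).
PE = 3.73 cal = 15.61 J; m = 2.07 kg; g = 9.810 m/s².
h = 0.7685 m
0.7685 m × (1 ft / 0.3048 m) = 2.521 ft

2.52 ft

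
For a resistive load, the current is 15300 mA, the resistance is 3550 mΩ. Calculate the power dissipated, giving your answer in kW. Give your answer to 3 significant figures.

0.831 kW

Directly: P = I²R.
I = 15300 mA = 15.30 A; R = 3550 mΩ = 3.550 Ω.
P = 831.0 W  (the unit combination reduces to kg·m²/s³ = W)
831.0 W × (1 kW / 1000 W) = 0.8310 kW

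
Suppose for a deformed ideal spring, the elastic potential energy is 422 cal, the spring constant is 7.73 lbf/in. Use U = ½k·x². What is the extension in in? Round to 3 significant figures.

63.6 in

Rearranging U = ½k·x² for x: x = √(2U/k).
U = 422 cal = 1766 J; k = 7.73 lbf/in = 1354 N/m.
x = 1.615 m
1.615 m × (1 in / 0.02540 m) = 63.59 in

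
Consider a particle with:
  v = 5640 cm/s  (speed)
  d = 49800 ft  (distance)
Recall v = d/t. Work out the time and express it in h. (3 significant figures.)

Solving v = d/t for t: t = d/v.
v = 5640 cm/s = 56.40 m/s; d = 49800 ft = 15179 m.
t = 269.1 s
269.1 s × (1 h / 3600 s) = 0.07476 h

0.0748 h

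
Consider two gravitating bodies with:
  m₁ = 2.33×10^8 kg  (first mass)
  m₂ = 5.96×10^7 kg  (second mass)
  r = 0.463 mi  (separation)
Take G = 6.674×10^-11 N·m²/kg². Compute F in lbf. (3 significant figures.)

0.375 lbf

From Newton's law of gravitation: F = Gm₁m₂/r².
m₁ = 2.33×10^8 kg; m₂ = 5.96×10^7 kg; r = 0.463 mi = 745.1 m; G = 6.674×10^-11 N·m²/kg².
F = 1.669 N
1.669 N × (1 lbf / 4.448 N) = 0.3753 lbf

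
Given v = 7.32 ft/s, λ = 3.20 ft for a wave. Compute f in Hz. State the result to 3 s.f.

Rearranging v = f·λ for f: f = v/λ.
v = 7.32 ft/s = 2.231 m/s; λ = 3.20 ft = 0.9754 m.
f = 2.288 Hz

2.29 Hz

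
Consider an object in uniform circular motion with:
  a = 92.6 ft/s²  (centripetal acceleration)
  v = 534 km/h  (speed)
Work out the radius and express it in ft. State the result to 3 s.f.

Rearranging: r = v²/a.
a = 92.6 ft/s² = 28.22 m/s²; v = 534 km/h = 148.3 m/s.
r = 779.6 m
779.6 m × (1 ft / 0.3048 m) = 2558 ft

2560 ft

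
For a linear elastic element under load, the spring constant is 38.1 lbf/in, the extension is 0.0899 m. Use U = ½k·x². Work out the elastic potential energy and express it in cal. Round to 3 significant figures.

6.44 cal

Directly: U = ½kx².
k = 38.1 lbf/in = 6672 N/m; x = 0.0899 m.
U = 26.96 J  (the unit combination reduces to kg·m²/s² = J)
26.96 J × (1 cal / 4.184 J) = 6.444 cal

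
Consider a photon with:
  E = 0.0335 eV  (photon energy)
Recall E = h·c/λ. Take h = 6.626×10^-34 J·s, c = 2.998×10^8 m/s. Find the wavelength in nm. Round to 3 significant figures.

Rearranging: λ = hc/E.
E = 0.0335 eV = 5.367×10^-21 J; h = 6.626×10^-34 J·s; c = 2.998×10^8 m/s.
λ = 3.701×10^-5 m
3.701×10^-5 m × (1 nm / 1.000×10^-9 m) = 37011 nm

37000 nm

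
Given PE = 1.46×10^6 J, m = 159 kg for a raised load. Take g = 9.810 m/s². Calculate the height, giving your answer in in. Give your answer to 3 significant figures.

36900 in

Rearranging: h = PE/(m·g).
PE = 1.46×10^6 J; m = 159 kg; g = 9.810 m/s².
h = 936.0 m
936.0 m × (1 in / 0.02540 m) = 36851 in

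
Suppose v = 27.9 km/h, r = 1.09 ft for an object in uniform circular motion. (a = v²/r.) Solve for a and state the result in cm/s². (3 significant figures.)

18100 cm/s²

a is given directly by: a = v²/r.
v = 27.9 km/h = 7.750 m/s; r = 1.09 ft = 0.3322 m.
a = 180.8 m/s²
180.8 m/s² × (1 cm/s² / 0.01000 m/s²) = 18078 cm/s²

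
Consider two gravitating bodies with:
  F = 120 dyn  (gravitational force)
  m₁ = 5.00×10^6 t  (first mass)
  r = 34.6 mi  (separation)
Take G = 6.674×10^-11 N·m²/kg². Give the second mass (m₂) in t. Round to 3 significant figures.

From Newton's law of gravitation: m₂ = F·r²/(G·m₁).
F = 120 dyn = 0.001200 N; m₁ = 5.00×10^6 t = 5.000×10^9 kg; r = 34.6 mi = 55683 m; G = 6.674×10^-11 N·m²/kg².
m₂ = 1.115×10^7 kg
1.115×10^7 kg × (1 t / 1000 kg) = 11150 t

11200 t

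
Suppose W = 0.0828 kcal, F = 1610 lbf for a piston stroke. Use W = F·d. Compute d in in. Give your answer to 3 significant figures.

1.90 in

Rearranging: d = W/F.
W = 0.0828 kcal = 346.4 J; F = 1610 lbf = 7162 N.
d = 0.04837 m
0.04837 m × (1 in / 0.02540 m) = 1.904 in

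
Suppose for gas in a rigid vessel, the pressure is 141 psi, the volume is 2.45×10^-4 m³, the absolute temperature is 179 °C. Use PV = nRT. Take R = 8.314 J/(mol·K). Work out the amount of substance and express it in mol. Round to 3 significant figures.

From the ideal-gas law: n = PV/(RT).
P = 141 psi = 9.722×10^5 Pa; V = 2.45×10^-4 m³; T = 179 °C = 452.1 K; R = 8.314 J/(mol·K).
n = 0.06336 mol

0.0634 mol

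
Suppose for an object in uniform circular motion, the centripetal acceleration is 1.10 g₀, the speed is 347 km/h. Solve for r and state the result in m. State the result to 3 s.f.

Rearranging a = v²/r for r: r = v²/a.
a = 1.10 g₀ = 10.79 m/s²; v = 347 km/h = 96.39 m/s.
r = 861.3 m

861 m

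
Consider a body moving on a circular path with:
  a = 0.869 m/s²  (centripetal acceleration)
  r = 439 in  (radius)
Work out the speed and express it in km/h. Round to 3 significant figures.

11.2 km/h

Rearranging: v = √(a·r).
a = 0.869 m/s²; r = 439 in = 11.15 m.
v = 3.113 m/s
3.113 m/s × (1 km/h / 0.2778 m/s) = 11.21 km/h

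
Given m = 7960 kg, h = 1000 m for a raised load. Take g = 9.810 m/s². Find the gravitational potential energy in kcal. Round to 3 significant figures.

18700 kcal

PE is given directly by: PE = mgh.
m = 7960 kg; h = 1000 m; g = 9.810 m/s².
PE = 7.809×10^7 J
7.809×10^7 J × (1 kcal / 4184 J) = 18663 kcal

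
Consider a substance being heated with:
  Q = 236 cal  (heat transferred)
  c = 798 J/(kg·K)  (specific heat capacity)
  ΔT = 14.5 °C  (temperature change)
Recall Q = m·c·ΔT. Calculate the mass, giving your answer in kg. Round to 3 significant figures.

0.0853 kg

Solving Q = m·c·ΔT for m: m = Q/(c·ΔT).
Q = 236 cal = 987.4 J; c = 798 J/(kg·K); ΔT = 14.5 °C = 14.50 K.
m = 0.08534 kg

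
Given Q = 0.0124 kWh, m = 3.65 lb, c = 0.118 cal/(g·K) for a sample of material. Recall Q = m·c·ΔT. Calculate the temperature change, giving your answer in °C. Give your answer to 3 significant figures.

Rearranging: ΔT = Q/(m·c).
Q = 0.0124 kWh = 44640 J; m = 3.65 lb = 1.656 kg; c = 0.118 cal/(g·K) = 493.7 J/(kg·K).
ΔT = 54.61 K
Since 1 °C = 1 K, 54.61 °C.

54.6 °C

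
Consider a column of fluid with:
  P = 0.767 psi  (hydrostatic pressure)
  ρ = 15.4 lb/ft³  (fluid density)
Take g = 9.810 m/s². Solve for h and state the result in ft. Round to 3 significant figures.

Rearranging: h = P/(ρ·g).
P = 0.767 psi = 5288 Pa; ρ = 15.4 lb/ft³ = 246.7 kg/m³; g = 9.810 m/s².
h = 2.185 m
2.185 m × (1 ft / 0.3048 m) = 7.169 ft

7.17 ft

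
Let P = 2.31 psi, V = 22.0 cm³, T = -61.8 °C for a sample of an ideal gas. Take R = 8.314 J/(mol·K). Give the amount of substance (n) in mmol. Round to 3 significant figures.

0.199 mmol

Solving PV = nRT for n: n = PV/(RT).
P = 2.31 psi = 15927 Pa; V = 22.0 cm³ = 2.200×10^-5 m³; T = -61.8 °C = 211.3 K; R = 8.314 J/(mol·K).
n = 1.994×10^-4 mol
1.994×10^-4 mol × (1 mmol / 0.001000 mol) = 0.1994 mmol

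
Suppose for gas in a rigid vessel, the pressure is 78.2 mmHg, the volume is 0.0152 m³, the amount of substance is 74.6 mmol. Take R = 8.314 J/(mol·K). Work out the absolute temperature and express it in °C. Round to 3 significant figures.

-17.6 °C

Rearranging: T = PV/(nR).
P = 78.2 mmHg = 10426 Pa; V = 0.0152 m³; n = 74.6 mmol = 0.07460 mol; R = 8.314 J/(mol·K).
T = 255.5 K
255.5 K − 273.15 = -17.64 °C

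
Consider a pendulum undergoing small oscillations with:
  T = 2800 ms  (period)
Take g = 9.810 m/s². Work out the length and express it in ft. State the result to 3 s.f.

Rearranging: L = g·(T/2π)².
T = 2800 ms = 2.800 s; g = 9.810 m/s².
L = 1.948 m
1.948 m × (1 ft / 0.3048 m) = 6.392 ft

6.39 ft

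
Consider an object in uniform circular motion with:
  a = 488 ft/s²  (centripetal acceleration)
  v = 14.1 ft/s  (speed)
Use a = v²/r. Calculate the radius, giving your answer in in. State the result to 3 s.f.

Rearranging: r = v²/a.
a = 488 ft/s² = 148.7 m/s²; v = 14.1 ft/s = 4.298 m/s.
r = 0.1242 m
0.1242 m × (1 in / 0.02540 m) = 4.889 in

4.89 in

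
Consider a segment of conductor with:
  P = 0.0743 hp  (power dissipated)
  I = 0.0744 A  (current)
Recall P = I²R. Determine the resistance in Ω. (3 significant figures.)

10000 Ω

Solving P = I²R for R: R = P/I².
P = 0.0743 hp = 55.41 W; I = 0.0744 A.
R = 10009 Ω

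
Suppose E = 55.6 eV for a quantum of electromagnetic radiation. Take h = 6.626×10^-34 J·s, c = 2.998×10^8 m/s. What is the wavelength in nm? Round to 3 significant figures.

22.3 nm

Solving E = h·c/λ for λ: λ = hc/E.
E = 55.6 eV = 8.908×10^-18 J; h = 6.626×10^-34 J·s; c = 2.998×10^8 m/s.
λ = 2.230×10^-8 m
2.230×10^-8 m × (1 nm / 1.000×10^-9 m) = 22.30 nm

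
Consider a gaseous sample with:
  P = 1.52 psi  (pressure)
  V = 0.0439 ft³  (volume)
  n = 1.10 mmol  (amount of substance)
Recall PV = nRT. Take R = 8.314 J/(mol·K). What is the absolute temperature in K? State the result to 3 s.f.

Rearranging: T = PV/(nR).
P = 1.52 psi = 10480 Pa; V = 0.0439 ft³ = 0.001243 m³; n = 1.10 mmol = 0.001100 mol; R = 8.314 J/(mol·K).
T = 1425 K

1420 K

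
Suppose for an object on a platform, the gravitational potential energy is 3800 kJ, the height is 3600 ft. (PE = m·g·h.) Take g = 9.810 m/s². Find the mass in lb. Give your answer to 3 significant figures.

778 lb

Solving PE = m·g·h for m: m = PE/(g·h).
PE = 3800 kJ = 3.800×10^6 J; h = 3600 ft = 1097 m; g = 9.810 m/s².
m = 353.0 kg
353.0 kg × (1 lb / 0.4536 kg) = 778.3 lb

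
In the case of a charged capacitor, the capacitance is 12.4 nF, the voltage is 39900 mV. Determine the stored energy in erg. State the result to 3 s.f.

98.7 erg

E is given directly by: E = ½CV².
C = 12.4 nF = 1.240×10^-8 F; V = 39900 mV = 39.90 V.
E = 9.870×10^-6 J
9.870×10^-6 J × (1 erg / 1.000×10^-7 J) = 98.70 erg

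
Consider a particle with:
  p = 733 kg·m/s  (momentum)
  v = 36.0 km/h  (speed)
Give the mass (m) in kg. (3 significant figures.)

73.3 kg

Solving p = m·v for m: m = p/v.
p = 733 kg·m/s; v = 36.0 km/h = 10.00 m/s.
m = 73.30 kg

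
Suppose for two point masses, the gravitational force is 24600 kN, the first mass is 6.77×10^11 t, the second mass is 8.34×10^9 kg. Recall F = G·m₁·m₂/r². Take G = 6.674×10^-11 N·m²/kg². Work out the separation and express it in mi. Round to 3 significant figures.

From Newton's law of gravitation: r = √(G·m₁m₂/F).
F = 24600 kN = 2.460×10^7 N; m₁ = 6.77×10^11 t = 6.770×10^14 kg; m₂ = 8.34×10^9 kg; G = 6.674×10^-11 N·m²/kg².
r = 3914 m
3914 m × (1 mi / 1609 m) = 2.432 mi

2.43 mi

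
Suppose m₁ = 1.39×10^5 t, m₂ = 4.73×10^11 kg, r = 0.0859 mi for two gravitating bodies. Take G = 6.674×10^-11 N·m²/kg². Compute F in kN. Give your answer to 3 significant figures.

230 kN

Directly: F = Gm₁m₂/r².
m₁ = 1.39×10^5 t = 1.390×10^8 kg; m₂ = 4.73×10^11 kg; r = 0.0859 mi = 138.2 m; G = 6.674×10^-11 N·m²/kg².
F = 2.296×10^5 N  (the unit combination reduces to kg·m/s² = N)
2.296×10^5 N × (1 kN / 1000 N) = 229.6 kN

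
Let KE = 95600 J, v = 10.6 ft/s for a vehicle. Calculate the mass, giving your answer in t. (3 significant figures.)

Rearranging: m = 2·KE/v².
KE = 95600 J; v = 10.6 ft/s = 3.231 m/s.
m = 18317 kg
18317 kg × (1 t / 1000 kg) = 18.32 t

18.3 t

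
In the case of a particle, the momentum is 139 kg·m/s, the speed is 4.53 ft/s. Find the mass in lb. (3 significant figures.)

Rearranging p = m·v for m: m = p/v.
p = 139 kg·m/s; v = 4.53 ft/s = 1.381 m/s.
m = 100.7 kg
100.7 kg × (1 lb / 0.4536 kg) = 221.9 lb

222 lb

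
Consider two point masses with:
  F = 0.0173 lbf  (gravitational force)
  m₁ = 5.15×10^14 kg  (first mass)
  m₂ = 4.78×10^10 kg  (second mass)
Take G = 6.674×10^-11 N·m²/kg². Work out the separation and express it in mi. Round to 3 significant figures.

90800 mi

Rearranging F = G·m₁·m₂/r² for r: r = √(G·m₁m₂/F).
F = 0.0173 lbf = 0.07695 N; m₁ = 5.15×10^14 kg; m₂ = 4.78×10^10 kg; G = 6.674×10^-11 N·m²/kg².
r = 1.461×10^8 m
1.461×10^8 m × (1 mi / 1609 m) = 90792 mi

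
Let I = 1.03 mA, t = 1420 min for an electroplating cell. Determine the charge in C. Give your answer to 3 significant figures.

87.8 C

q is given directly by: q = It.
I = 1.03 mA = 0.001030 A; t = 1420 min = 85200 s.
q = 87.76 C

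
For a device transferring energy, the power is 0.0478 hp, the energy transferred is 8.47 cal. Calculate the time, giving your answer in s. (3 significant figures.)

0.994 s

Rearranging P = W/t for t: t = W/P.
P = 0.0478 hp = 35.64 W; W = 8.47 cal = 35.44 J.
t = 0.9942 s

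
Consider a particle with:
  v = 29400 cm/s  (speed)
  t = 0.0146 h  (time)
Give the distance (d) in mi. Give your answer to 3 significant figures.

9.60 mi

Solving v = d/t for d: d = v·t.
v = 29400 cm/s = 294.0 m/s; t = 0.0146 h = 52.56 s.
d = 15453 m
15453 m × (1 mi / 1609 m) = 9.602 mi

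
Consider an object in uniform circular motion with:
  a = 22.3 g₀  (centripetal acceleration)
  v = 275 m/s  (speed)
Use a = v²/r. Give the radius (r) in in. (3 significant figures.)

13600 in

Solving a = v²/r for r: r = v²/a.
a = 22.3 g₀ = 218.7 m/s²; v = 275 m/s.
r = 345.8 m
345.8 m × (1 in / 0.02540 m) = 13615 in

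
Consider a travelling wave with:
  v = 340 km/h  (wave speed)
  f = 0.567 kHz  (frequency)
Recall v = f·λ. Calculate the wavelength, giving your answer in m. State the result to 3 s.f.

Rearranging: λ = v/f.
v = 340 km/h = 94.44 m/s; f = 0.567 kHz = 567.0 Hz.
λ = 0.1666 m

0.167 m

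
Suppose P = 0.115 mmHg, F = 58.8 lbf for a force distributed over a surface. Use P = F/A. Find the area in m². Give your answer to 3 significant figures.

17.1 m²

Rearranging P = F/A for A: A = F/P.
P = 0.115 mmHg = 15.33 Pa; F = 58.8 lbf = 261.6 N.
A = 17.06 m²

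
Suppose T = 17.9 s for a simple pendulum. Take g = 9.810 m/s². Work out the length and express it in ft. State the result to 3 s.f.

Rearranging: L = g·(T/2π)².
T = 17.9 s; g = 9.810 m/s².
L = 79.62 m
79.62 m × (1 ft / 0.3048 m) = 261.2 ft

261 ft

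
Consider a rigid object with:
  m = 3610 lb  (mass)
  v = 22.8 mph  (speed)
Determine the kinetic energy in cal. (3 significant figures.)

20300 cal

Directly: KE = ½mv².
m = 3610 lb = 1637 kg; v = 22.8 mph = 10.19 m/s.
KE = 85056 J
85056 J × (1 cal / 4.184 J) = 20329 cal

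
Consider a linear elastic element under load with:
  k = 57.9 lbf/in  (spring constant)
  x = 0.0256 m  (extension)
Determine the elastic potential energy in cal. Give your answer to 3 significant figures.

0.794 cal

Directly: U = ½kx².
k = 57.9 lbf/in = 10140 N/m; x = 0.0256 m.
U = 3.323 J
3.323 J × (1 cal / 4.184 J) = 0.7941 cal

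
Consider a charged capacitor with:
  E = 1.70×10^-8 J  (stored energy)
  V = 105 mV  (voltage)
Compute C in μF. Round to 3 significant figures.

3.08 μF

Rearranging: C = 2E/V².
E = 1.70×10^-8 J; V = 105 mV = 0.1050 V.
C = 3.084×10^-6 F
3.084×10^-6 F × (1 μF / 1.000×10^-6 F) = 3.084 μF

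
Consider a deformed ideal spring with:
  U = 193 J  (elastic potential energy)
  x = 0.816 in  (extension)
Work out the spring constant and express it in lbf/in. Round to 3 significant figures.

Solving U = ½k·x² for k: k = 2U/x².
U = 193 J; x = 0.816 in = 0.02073 m.
k = 8.985×10^5 N/m
8.985×10^5 N/m × (1 lbf/in / 175.1 N/m) = 5131 lbf/in

5130 lbf/in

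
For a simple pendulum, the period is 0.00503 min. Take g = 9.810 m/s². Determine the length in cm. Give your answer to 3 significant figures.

2.26 cm

Solving T = 2π√(L/g) for L: L = g·(T/2π)².
T = 0.00503 min = 0.3018 s; g = 9.810 m/s².
L = 0.02263 m
0.02263 m × (1 cm / 0.01000 m) = 2.263 cm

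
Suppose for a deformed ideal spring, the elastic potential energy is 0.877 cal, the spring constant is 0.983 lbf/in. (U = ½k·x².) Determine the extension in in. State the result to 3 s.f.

Solving U = ½k·x² for x: x = √(2U/k).
U = 0.877 cal = 3.669 J; k = 0.983 lbf/in = 172.1 N/m.
x = 0.2065 m
0.2065 m × (1 in / 0.02540 m) = 8.129 in

8.13 in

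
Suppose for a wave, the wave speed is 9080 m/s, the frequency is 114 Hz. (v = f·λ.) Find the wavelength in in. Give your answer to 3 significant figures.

Solving v = f·λ for λ: λ = v/f.
v = 9080 m/s; f = 114 Hz.
λ = 79.65 m
79.65 m × (1 in / 0.02540 m) = 3136 in

3140 in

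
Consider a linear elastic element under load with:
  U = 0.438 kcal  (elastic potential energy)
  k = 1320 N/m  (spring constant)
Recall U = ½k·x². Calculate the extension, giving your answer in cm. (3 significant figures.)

167 cm

Rearranging: x = √(2U/k).
U = 0.438 kcal = 1833 J; k = 1320 N/m.
x = 1.666 m
1.666 m × (1 cm / 0.01000 m) = 166.6 cm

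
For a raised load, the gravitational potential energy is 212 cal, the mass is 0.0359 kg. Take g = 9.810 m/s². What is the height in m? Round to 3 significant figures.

2520 m

Rearranging: h = PE/(m·g).
PE = 212 cal = 887.0 J; m = 0.0359 kg; g = 9.810 m/s².
h = 2519 m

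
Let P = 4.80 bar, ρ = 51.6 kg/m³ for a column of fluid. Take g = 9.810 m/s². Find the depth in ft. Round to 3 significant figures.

3110 ft

Rearranging: h = P/(ρ·g).
P = 4.80 bar = 4.800×10^5 Pa; ρ = 51.6 kg/m³; g = 9.810 m/s².
h = 948.2 m
948.2 m × (1 ft / 0.3048 m) = 3111 ft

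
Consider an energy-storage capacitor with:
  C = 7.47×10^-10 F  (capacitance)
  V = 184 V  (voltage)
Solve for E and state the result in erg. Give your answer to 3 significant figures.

126 erg

Directly: E = ½CV².
C = 7.47×10^-10 F; V = 184 V.
E = 1.265×10^-5 J
1.265×10^-5 J × (1 erg / 1.000×10^-7 J) = 126.5 erg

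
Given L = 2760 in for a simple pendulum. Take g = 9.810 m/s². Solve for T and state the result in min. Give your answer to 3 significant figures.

0.280 min

T is given directly by: T = 2π√(L/g).
L = 2760 in = 70.10 m; g = 9.810 m/s².
T = 16.80 s
16.80 s × (1 min / 60.00 s) = 0.2799 min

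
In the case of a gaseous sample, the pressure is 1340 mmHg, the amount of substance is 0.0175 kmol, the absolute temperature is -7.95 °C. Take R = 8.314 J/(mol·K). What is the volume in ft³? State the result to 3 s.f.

From the ideal-gas law: V = nRT/P.
P = 1340 mmHg = 1.787×10^5 Pa; n = 0.0175 kmol = 17.50 mol; T = -7.95 °C = 265.2 K; R = 8.314 J/(mol·K).
V = 0.2160 m³
0.2160 m³ × (1 ft³ / 0.02832 m³) = 7.627 ft³

7.63 ft³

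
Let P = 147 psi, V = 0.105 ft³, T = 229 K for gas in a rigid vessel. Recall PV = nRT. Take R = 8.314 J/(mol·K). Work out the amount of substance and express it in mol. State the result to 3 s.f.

1.58 mol

Solving PV = nRT for n: n = PV/(RT).
P = 147 psi = 1.014×10^6 Pa; V = 0.105 ft³ = 0.002973 m³; T = 229 K; R = 8.314 J/(mol·K).
n = 1.583 mol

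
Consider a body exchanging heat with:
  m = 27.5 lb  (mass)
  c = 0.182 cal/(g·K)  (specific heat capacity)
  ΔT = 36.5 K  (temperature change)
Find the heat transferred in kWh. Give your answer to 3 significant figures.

Q is given directly by: Q = mcΔT.
m = 27.5 lb = 12.47 kg; c = 0.182 cal/(g·K) = 761.5 J/(kg·K); ΔT = 36.5 K.
Q = 3.467×10^5 J
3.467×10^5 J × (1 kWh / 3.600×10^6 J) = 0.09631 kWh

0.0963 kWh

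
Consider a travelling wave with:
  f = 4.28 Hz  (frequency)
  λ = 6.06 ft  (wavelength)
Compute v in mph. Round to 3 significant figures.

17.7 mph

Directly: v = fλ.
f = 4.28 Hz; λ = 6.06 ft = 1.847 m.
v = 7.906 m/s
7.906 m/s × (1 mph / 0.4470 m/s) = 17.68 mph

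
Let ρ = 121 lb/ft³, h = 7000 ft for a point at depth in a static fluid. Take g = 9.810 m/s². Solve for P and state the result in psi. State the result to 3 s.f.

5880 psi

Directly: P = ρgh.
ρ = 121 lb/ft³ = 1938 kg/m³; h = 7000 ft = 2134 m; g = 9.810 m/s².
P = 4.057×10^7 Pa
4.057×10^7 Pa × (1 psi / 6895 Pa) = 5884 psi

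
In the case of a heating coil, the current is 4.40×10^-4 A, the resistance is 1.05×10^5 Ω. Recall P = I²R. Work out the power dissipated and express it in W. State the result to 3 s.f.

0.0203 W

P is given directly by: P = I²R.
I = 4.40×10^-4 A; R = 1.05×10^5 Ω.
P = 0.02033 W  (the unit combination reduces to kg·m²/s³ = W)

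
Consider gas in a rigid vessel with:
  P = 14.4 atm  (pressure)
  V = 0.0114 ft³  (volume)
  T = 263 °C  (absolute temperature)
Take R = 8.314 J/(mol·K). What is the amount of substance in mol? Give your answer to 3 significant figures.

Rearranging PV = nRT for n: n = PV/(RT).
P = 14.4 atm = 1.459×10^6 Pa; V = 0.0114 ft³ = 3.228×10^-4 m³; T = 263 °C = 536.1 K; R = 8.314 J/(mol·K).
n = 0.1057 mol

0.106 mol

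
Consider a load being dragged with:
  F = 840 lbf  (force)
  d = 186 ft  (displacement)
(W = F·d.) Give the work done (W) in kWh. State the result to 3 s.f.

0.0588 kWh

W is given directly by: W = F·d.
F = 840 lbf = 3737 N; d = 186 ft = 56.69 m.
W = 2.118×10^5 J  (the unit combination reduces to kg·m²/s² = J)
2.118×10^5 J × (1 kWh / 3.600×10^6 J) = 0.05884 kWh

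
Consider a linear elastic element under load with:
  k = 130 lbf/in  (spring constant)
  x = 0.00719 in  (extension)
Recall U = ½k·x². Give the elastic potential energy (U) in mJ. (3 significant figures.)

0.380 mJ

U is given directly by: U = ½kx².
k = 130 lbf/in = 22766 N/m; x = 0.00719 in = 1.826×10^-4 m.
U = 3.797×10^-4 J
3.797×10^-4 J × (1 mJ / 0.001000 J) = 0.3797 mJ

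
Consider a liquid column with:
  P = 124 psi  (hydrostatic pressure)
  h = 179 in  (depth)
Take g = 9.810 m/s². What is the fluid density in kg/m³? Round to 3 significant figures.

19200 kg/m³

Solving P = ρ·g·h for ρ: ρ = P/(g·h).
P = 124 psi = 8.549×10^5 Pa; h = 179 in = 4.547 m; g = 9.810 m/s².
ρ = 19168 kg/m³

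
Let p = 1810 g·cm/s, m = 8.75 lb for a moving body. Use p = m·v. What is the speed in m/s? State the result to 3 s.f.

0.00456 m/s

Rearranging: v = p/m.
p = 1810 g·cm/s = 0.01810 kg·m/s; m = 8.75 lb = 3.969 kg.
v = 0.004560 m/s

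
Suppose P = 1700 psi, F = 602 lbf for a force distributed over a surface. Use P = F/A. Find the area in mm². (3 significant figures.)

228 mm²

Solving P = F/A for A: A = F/P.
P = 1700 psi = 1.172×10^7 Pa; F = 602 lbf = 2678 N.
A = 2.285×10^-4 m²
2.285×10^-4 m² × (1 mm² / 1.000×10^-6 m²) = 228.5 mm²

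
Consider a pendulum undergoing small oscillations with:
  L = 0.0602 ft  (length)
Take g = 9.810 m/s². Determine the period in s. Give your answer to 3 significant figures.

0.272 s

Directly: T = 2π√(L/g).
L = 0.0602 ft = 0.01835 m; g = 9.810 m/s².
T = 0.2717 s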